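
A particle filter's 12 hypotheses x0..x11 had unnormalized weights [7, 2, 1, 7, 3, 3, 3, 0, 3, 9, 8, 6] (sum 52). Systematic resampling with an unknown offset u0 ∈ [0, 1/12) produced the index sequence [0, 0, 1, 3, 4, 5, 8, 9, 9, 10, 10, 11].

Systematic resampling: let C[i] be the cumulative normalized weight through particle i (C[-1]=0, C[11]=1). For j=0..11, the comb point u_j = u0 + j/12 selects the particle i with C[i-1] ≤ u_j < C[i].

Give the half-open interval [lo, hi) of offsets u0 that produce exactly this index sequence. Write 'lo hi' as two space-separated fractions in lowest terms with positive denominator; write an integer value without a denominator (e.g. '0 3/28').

C = [7/52, 9/52, 5/26, 17/52, 5/13, 23/52, 1/2, 1/2, 29/52, 19/26, 23/26, 1]
j=0 picked index 0: u0 ∈ [0, 7/52)
j=1 picked index 0: u0 ∈ [-1/12, 2/39)
j=2 picked index 1: u0 ∈ [-5/156, 1/156)
j=3 picked index 3: u0 ∈ [-3/52, 1/13)
j=4 picked index 4: u0 ∈ [-1/156, 2/39)
j=5 picked index 5: u0 ∈ [-5/156, 1/39)
j=6 picked index 8: u0 ∈ [0, 3/52)
j=7 picked index 9: u0 ∈ [-1/39, 23/156)
j=8 picked index 9: u0 ∈ [-17/156, 5/78)
j=9 picked index 10: u0 ∈ [-1/52, 7/52)
j=10 picked index 10: u0 ∈ [-4/39, 2/39)
j=11 picked index 11: u0 ∈ [-5/156, 1/12)
intersection: [0, 1/156)

0 1/156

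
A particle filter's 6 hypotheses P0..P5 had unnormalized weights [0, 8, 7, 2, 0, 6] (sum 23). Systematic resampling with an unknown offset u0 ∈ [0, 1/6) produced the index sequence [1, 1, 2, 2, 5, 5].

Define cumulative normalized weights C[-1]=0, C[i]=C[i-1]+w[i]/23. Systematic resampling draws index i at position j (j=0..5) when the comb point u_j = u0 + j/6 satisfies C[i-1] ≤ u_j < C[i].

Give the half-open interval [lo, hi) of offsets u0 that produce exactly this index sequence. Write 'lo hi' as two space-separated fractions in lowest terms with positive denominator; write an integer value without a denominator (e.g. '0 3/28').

C = [0, 8/23, 15/23, 17/23, 17/23, 1]
j=0 picked index 1: u0 ∈ [0, 8/23)
j=1 picked index 1: u0 ∈ [-1/6, 25/138)
j=2 picked index 2: u0 ∈ [1/69, 22/69)
j=3 picked index 2: u0 ∈ [-7/46, 7/46)
j=4 picked index 5: u0 ∈ [5/69, 1/3)
j=5 picked index 5: u0 ∈ [-13/138, 1/6)
intersection: [5/69, 7/46)

5/69 7/46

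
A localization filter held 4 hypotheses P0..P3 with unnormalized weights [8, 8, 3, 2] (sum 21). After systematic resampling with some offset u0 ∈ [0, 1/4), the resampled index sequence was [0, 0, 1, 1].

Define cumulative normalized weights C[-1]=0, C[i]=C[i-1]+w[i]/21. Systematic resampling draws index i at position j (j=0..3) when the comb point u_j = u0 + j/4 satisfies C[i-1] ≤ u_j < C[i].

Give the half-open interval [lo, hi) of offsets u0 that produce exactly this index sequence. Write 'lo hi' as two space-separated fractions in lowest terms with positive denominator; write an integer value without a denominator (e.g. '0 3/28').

0 1/84

C = [8/21, 16/21, 19/21, 1]
j=0 picked index 0: u0 ∈ [0, 8/21)
j=1 picked index 0: u0 ∈ [-1/4, 11/84)
j=2 picked index 1: u0 ∈ [-5/42, 11/42)
j=3 picked index 1: u0 ∈ [-31/84, 1/84)
intersection: [0, 1/84)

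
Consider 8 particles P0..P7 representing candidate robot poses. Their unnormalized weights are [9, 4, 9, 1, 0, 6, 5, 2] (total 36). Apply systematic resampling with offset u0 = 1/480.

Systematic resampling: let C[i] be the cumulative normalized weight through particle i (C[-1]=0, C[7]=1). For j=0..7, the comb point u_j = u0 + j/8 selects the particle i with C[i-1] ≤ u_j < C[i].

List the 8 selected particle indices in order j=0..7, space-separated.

C = [1/4, 13/36, 11/18, 23/36, 23/36, 29/36, 17/18, 1]
j=0: u_0=1/480 ∈ [0, 1/4) → index 0
j=1: u_1=61/480 ∈ [0, 1/4) → index 0
j=2: u_2=121/480 ∈ [1/4, 13/36) → index 1
j=3: u_3=181/480 ∈ [13/36, 11/18) → index 2
j=4: u_4=241/480 ∈ [13/36, 11/18) → index 2
j=5: u_5=301/480 ∈ [11/18, 23/36) → index 3
j=6: u_6=361/480 ∈ [23/36, 29/36) → index 5
j=7: u_7=421/480 ∈ [29/36, 17/18) → index 6

0 0 1 2 2 3 5 6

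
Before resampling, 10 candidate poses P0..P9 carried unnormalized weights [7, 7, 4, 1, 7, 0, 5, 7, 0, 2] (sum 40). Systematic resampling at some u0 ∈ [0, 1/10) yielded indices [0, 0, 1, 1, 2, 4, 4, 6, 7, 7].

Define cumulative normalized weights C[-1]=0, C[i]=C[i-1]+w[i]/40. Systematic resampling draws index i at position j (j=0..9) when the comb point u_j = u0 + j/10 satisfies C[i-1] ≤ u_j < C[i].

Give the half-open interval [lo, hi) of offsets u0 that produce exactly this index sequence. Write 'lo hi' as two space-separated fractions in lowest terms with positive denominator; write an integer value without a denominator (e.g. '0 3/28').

C = [7/40, 7/20, 9/20, 19/40, 13/20, 13/20, 31/40, 19/20, 19/20, 1]
j=0 picked index 0: u0 ∈ [0, 7/40)
j=1 picked index 0: u0 ∈ [-1/10, 3/40)
j=2 picked index 1: u0 ∈ [-1/40, 3/20)
j=3 picked index 1: u0 ∈ [-1/8, 1/20)
j=4 picked index 2: u0 ∈ [-1/20, 1/20)
j=5 picked index 4: u0 ∈ [-1/40, 3/20)
j=6 picked index 4: u0 ∈ [-1/8, 1/20)
j=7 picked index 6: u0 ∈ [-1/20, 3/40)
j=8 picked index 7: u0 ∈ [-1/40, 3/20)
j=9 picked index 7: u0 ∈ [-1/8, 1/20)
intersection: [0, 1/20)

0 1/20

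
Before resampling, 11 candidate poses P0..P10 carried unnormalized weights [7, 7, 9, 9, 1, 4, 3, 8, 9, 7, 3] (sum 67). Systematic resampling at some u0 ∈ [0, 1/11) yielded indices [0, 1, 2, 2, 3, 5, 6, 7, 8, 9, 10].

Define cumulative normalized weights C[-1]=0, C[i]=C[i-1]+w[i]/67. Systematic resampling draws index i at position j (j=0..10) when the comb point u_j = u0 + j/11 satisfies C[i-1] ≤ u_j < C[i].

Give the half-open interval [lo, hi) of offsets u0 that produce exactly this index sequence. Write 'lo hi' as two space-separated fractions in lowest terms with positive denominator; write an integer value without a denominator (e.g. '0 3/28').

34/737 38/737

C = [7/67, 14/67, 23/67, 32/67, 33/67, 37/67, 40/67, 48/67, 57/67, 64/67, 1]
j=0 picked index 0: u0 ∈ [0, 7/67)
j=1 picked index 1: u0 ∈ [10/737, 87/737)
j=2 picked index 2: u0 ∈ [20/737, 119/737)
j=3 picked index 2: u0 ∈ [-47/737, 52/737)
j=4 picked index 3: u0 ∈ [-15/737, 84/737)
j=5 picked index 5: u0 ∈ [28/737, 72/737)
j=6 picked index 6: u0 ∈ [5/737, 38/737)
j=7 picked index 7: u0 ∈ [-29/737, 59/737)
j=8 picked index 8: u0 ∈ [-8/737, 91/737)
j=9 picked index 9: u0 ∈ [24/737, 101/737)
j=10 picked index 10: u0 ∈ [34/737, 1/11)
intersection: [34/737, 38/737)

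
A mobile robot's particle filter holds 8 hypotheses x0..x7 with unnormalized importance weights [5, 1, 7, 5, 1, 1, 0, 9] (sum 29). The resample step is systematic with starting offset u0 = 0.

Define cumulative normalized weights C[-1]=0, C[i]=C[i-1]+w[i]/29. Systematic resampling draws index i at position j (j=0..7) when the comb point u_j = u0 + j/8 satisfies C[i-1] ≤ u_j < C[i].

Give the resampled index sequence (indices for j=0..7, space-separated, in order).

C = [5/29, 6/29, 13/29, 18/29, 19/29, 20/29, 20/29, 1]
j=0: u_0=0 ∈ [0, 5/29) → index 0
j=1: u_1=1/8 ∈ [0, 5/29) → index 0
j=2: u_2=1/4 ∈ [6/29, 13/29) → index 2
j=3: u_3=3/8 ∈ [6/29, 13/29) → index 2
j=4: u_4=1/2 ∈ [13/29, 18/29) → index 3
j=5: u_5=5/8 ∈ [18/29, 19/29) → index 4
j=6: u_6=3/4 ∈ [20/29, 1) → index 7
j=7: u_7=7/8 ∈ [20/29, 1) → index 7

0 0 2 2 3 4 7 7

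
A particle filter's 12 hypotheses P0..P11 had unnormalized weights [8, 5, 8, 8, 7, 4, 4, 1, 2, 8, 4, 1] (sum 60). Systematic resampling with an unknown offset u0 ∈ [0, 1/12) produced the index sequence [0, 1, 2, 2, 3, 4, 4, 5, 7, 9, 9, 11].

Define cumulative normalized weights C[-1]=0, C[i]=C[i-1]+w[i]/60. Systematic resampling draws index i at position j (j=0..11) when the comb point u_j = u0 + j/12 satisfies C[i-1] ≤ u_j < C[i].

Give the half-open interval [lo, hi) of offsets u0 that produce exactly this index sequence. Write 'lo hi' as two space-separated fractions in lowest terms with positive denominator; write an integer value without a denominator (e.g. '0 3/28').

C = [2/15, 13/60, 7/20, 29/60, 3/5, 2/3, 11/15, 3/4, 47/60, 11/12, 59/60, 1]
j=0 picked index 0: u0 ∈ [0, 2/15)
j=1 picked index 1: u0 ∈ [1/20, 2/15)
j=2 picked index 2: u0 ∈ [1/20, 11/60)
j=3 picked index 2: u0 ∈ [-1/30, 1/10)
j=4 picked index 3: u0 ∈ [1/60, 3/20)
j=5 picked index 4: u0 ∈ [1/15, 11/60)
j=6 picked index 4: u0 ∈ [-1/60, 1/10)
j=7 picked index 5: u0 ∈ [1/60, 1/12)
j=8 picked index 7: u0 ∈ [1/15, 1/12)
j=9 picked index 9: u0 ∈ [1/30, 1/6)
j=10 picked index 9: u0 ∈ [-1/20, 1/12)
j=11 picked index 11: u0 ∈ [1/15, 1/12)
intersection: [1/15, 1/12)

1/15 1/12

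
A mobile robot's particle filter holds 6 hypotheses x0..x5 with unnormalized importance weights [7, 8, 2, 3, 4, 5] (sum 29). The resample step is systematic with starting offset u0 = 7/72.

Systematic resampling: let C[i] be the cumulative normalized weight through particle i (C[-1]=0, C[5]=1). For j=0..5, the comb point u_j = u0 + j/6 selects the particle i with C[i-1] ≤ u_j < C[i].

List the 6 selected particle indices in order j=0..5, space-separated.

C = [7/29, 15/29, 17/29, 20/29, 24/29, 1]
j=0: u_0=7/72 ∈ [0, 7/29) → index 0
j=1: u_1=19/72 ∈ [7/29, 15/29) → index 1
j=2: u_2=31/72 ∈ [7/29, 15/29) → index 1
j=3: u_3=43/72 ∈ [17/29, 20/29) → index 3
j=4: u_4=55/72 ∈ [20/29, 24/29) → index 4
j=5: u_5=67/72 ∈ [24/29, 1) → index 5

0 1 1 3 4 5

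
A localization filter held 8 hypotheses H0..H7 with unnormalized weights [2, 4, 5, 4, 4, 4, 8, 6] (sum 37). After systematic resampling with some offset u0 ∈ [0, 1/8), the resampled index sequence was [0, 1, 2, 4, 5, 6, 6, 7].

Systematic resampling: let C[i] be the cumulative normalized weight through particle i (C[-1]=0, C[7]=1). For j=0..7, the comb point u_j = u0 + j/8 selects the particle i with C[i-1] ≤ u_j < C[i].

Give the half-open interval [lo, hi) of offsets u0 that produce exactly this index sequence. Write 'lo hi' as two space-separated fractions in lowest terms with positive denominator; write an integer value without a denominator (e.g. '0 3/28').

C = [2/37, 6/37, 11/37, 15/37, 19/37, 23/37, 31/37, 1]
j=0 picked index 0: u0 ∈ [0, 2/37)
j=1 picked index 1: u0 ∈ [-21/296, 11/296)
j=2 picked index 2: u0 ∈ [-13/148, 7/148)
j=3 picked index 4: u0 ∈ [9/296, 41/296)
j=4 picked index 5: u0 ∈ [1/74, 9/74)
j=5 picked index 6: u0 ∈ [-1/296, 63/296)
j=6 picked index 6: u0 ∈ [-19/148, 13/148)
j=7 picked index 7: u0 ∈ [-11/296, 1/8)
intersection: [9/296, 11/296)

9/296 11/296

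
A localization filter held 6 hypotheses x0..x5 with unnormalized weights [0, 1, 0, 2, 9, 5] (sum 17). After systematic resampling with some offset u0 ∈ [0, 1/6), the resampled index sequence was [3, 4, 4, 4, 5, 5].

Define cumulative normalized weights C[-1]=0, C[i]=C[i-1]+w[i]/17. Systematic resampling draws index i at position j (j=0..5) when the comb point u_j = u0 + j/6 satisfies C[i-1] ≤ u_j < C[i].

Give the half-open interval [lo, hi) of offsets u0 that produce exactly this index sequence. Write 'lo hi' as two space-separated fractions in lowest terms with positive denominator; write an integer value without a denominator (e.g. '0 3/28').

C = [0, 1/17, 1/17, 3/17, 12/17, 1]
j=0 picked index 3: u0 ∈ [1/17, 3/17)
j=1 picked index 4: u0 ∈ [1/102, 55/102)
j=2 picked index 4: u0 ∈ [-8/51, 19/51)
j=3 picked index 4: u0 ∈ [-11/34, 7/34)
j=4 picked index 5: u0 ∈ [2/51, 1/3)
j=5 picked index 5: u0 ∈ [-13/102, 1/6)
intersection: [1/17, 1/6)

1/17 1/6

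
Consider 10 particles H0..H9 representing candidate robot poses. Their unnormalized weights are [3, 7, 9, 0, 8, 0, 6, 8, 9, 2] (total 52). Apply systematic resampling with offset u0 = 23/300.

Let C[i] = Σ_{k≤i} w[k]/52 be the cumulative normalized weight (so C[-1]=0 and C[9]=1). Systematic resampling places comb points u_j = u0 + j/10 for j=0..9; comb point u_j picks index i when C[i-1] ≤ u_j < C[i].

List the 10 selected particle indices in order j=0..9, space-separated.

C = [3/52, 5/26, 19/52, 19/52, 27/52, 27/52, 33/52, 41/52, 25/26, 1]
j=0: u_0=23/300 ∈ [3/52, 5/26) → index 1
j=1: u_1=53/300 ∈ [3/52, 5/26) → index 1
j=2: u_2=83/300 ∈ [5/26, 19/52) → index 2
j=3: u_3=113/300 ∈ [19/52, 27/52) → index 4
j=4: u_4=143/300 ∈ [19/52, 27/52) → index 4
j=5: u_5=173/300 ∈ [27/52, 33/52) → index 6
j=6: u_6=203/300 ∈ [33/52, 41/52) → index 7
j=7: u_7=233/300 ∈ [33/52, 41/52) → index 7
j=8: u_8=263/300 ∈ [41/52, 25/26) → index 8
j=9: u_9=293/300 ∈ [25/26, 1) → index 9

1 1 2 4 4 6 7 7 8 9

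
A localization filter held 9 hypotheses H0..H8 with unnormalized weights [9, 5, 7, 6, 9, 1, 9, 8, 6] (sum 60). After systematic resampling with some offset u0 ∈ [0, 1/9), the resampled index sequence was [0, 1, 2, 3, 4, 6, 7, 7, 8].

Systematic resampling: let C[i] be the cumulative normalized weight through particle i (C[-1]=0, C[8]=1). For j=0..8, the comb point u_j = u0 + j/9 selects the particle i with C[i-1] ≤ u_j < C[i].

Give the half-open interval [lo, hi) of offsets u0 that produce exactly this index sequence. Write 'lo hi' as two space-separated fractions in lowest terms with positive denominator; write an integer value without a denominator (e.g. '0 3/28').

C = [3/20, 7/30, 7/20, 9/20, 3/5, 37/60, 23/30, 9/10, 1]
j=0 picked index 0: u0 ∈ [0, 3/20)
j=1 picked index 1: u0 ∈ [7/180, 11/90)
j=2 picked index 2: u0 ∈ [1/90, 23/180)
j=3 picked index 3: u0 ∈ [1/60, 7/60)
j=4 picked index 4: u0 ∈ [1/180, 7/45)
j=5 picked index 6: u0 ∈ [11/180, 19/90)
j=6 picked index 7: u0 ∈ [1/10, 7/30)
j=7 picked index 7: u0 ∈ [-1/90, 11/90)
j=8 picked index 8: u0 ∈ [1/90, 1/9)
intersection: [1/10, 1/9)

1/10 1/9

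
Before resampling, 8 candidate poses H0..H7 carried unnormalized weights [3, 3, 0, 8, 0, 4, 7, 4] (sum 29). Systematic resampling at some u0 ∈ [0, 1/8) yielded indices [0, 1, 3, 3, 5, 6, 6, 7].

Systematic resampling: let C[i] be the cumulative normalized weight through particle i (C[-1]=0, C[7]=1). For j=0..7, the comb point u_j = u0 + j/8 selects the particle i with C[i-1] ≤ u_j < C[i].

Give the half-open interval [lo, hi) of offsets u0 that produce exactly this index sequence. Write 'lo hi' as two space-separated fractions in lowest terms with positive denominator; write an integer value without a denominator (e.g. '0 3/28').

0 19/232

C = [3/29, 6/29, 6/29, 14/29, 14/29, 18/29, 25/29, 1]
j=0 picked index 0: u0 ∈ [0, 3/29)
j=1 picked index 1: u0 ∈ [-5/232, 19/232)
j=2 picked index 3: u0 ∈ [-5/116, 27/116)
j=3 picked index 3: u0 ∈ [-39/232, 25/232)
j=4 picked index 5: u0 ∈ [-1/58, 7/58)
j=5 picked index 6: u0 ∈ [-1/232, 55/232)
j=6 picked index 6: u0 ∈ [-15/116, 13/116)
j=7 picked index 7: u0 ∈ [-3/232, 1/8)
intersection: [0, 19/232)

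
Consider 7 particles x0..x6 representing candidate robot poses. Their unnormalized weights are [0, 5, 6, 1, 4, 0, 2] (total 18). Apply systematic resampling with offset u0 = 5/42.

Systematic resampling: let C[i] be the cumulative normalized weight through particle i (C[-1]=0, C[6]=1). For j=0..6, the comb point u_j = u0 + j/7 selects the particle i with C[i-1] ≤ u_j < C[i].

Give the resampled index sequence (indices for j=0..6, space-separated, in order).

1 1 2 2 4 4 6

C = [0, 5/18, 11/18, 2/3, 8/9, 8/9, 1]
j=0: u_0=5/42 ∈ [0, 5/18) → index 1
j=1: u_1=11/42 ∈ [0, 5/18) → index 1
j=2: u_2=17/42 ∈ [5/18, 11/18) → index 2
j=3: u_3=23/42 ∈ [5/18, 11/18) → index 2
j=4: u_4=29/42 ∈ [2/3, 8/9) → index 4
j=5: u_5=5/6 ∈ [2/3, 8/9) → index 4
j=6: u_6=41/42 ∈ [8/9, 1) → index 6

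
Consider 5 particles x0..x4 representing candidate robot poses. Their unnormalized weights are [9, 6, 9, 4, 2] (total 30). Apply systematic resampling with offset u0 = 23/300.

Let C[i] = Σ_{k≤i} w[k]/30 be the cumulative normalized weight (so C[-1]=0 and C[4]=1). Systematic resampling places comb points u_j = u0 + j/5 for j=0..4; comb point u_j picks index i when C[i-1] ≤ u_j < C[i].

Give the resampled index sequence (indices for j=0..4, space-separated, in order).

C = [3/10, 1/2, 4/5, 14/15, 1]
j=0: u_0=23/300 ∈ [0, 3/10) → index 0
j=1: u_1=83/300 ∈ [0, 3/10) → index 0
j=2: u_2=143/300 ∈ [3/10, 1/2) → index 1
j=3: u_3=203/300 ∈ [1/2, 4/5) → index 2
j=4: u_4=263/300 ∈ [4/5, 14/15) → index 3

0 0 1 2 3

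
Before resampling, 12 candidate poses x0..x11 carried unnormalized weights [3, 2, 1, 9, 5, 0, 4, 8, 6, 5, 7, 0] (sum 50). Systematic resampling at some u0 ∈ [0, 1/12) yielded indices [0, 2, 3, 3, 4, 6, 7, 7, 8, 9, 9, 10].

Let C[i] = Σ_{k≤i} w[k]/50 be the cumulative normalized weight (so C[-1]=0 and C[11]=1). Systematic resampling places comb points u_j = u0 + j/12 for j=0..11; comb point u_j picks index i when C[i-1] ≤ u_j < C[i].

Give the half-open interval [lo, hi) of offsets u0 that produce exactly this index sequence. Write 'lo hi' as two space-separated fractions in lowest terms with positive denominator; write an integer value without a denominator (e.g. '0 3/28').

C = [3/50, 1/10, 3/25, 3/10, 2/5, 2/5, 12/25, 16/25, 19/25, 43/50, 1, 1]
j=0 picked index 0: u0 ∈ [0, 3/50)
j=1 picked index 2: u0 ∈ [1/60, 11/300)
j=2 picked index 3: u0 ∈ [-7/150, 2/15)
j=3 picked index 3: u0 ∈ [-13/100, 1/20)
j=4 picked index 4: u0 ∈ [-1/30, 1/15)
j=5 picked index 6: u0 ∈ [-1/60, 19/300)
j=6 picked index 7: u0 ∈ [-1/50, 7/50)
j=7 picked index 7: u0 ∈ [-31/300, 17/300)
j=8 picked index 8: u0 ∈ [-2/75, 7/75)
j=9 picked index 9: u0 ∈ [1/100, 11/100)
j=10 picked index 9: u0 ∈ [-11/150, 2/75)
j=11 picked index 10: u0 ∈ [-17/300, 1/12)
intersection: [1/60, 2/75)

1/60 2/75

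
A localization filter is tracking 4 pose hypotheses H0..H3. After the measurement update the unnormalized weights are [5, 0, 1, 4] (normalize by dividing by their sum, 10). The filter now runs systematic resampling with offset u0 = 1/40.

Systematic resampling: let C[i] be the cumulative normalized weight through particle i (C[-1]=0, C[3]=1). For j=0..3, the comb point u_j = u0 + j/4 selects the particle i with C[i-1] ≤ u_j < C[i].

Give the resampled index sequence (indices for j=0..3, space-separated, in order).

C = [1/2, 1/2, 3/5, 1]
j=0: u_0=1/40 ∈ [0, 1/2) → index 0
j=1: u_1=11/40 ∈ [0, 1/2) → index 0
j=2: u_2=21/40 ∈ [1/2, 3/5) → index 2
j=3: u_3=31/40 ∈ [3/5, 1) → index 3

0 0 2 3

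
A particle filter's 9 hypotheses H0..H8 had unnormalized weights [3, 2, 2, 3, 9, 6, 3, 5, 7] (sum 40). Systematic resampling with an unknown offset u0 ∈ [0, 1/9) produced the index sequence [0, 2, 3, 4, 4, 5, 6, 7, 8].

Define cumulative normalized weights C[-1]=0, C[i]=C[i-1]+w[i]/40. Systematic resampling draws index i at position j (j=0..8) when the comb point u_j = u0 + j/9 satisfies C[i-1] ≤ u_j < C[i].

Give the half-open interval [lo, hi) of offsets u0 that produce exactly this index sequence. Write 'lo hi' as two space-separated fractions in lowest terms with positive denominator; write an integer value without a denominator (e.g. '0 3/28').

C = [3/40, 1/8, 7/40, 1/4, 19/40, 5/8, 7/10, 33/40, 1]
j=0 picked index 0: u0 ∈ [0, 3/40)
j=1 picked index 2: u0 ∈ [1/72, 23/360)
j=2 picked index 3: u0 ∈ [-17/360, 1/36)
j=3 picked index 4: u0 ∈ [-1/12, 17/120)
j=4 picked index 4: u0 ∈ [-7/36, 11/360)
j=5 picked index 5: u0 ∈ [-29/360, 5/72)
j=6 picked index 6: u0 ∈ [-1/24, 1/30)
j=7 picked index 7: u0 ∈ [-7/90, 17/360)
j=8 picked index 8: u0 ∈ [-23/360, 1/9)
intersection: [1/72, 1/36)

1/72 1/36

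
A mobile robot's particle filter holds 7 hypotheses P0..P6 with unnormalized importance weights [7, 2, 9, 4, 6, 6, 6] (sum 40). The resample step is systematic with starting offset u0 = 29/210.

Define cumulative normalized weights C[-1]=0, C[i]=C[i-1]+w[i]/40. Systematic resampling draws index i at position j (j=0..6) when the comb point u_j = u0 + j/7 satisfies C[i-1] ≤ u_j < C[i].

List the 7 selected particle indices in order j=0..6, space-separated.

C = [7/40, 9/40, 9/20, 11/20, 7/10, 17/20, 1]
j=0: u_0=29/210 ∈ [0, 7/40) → index 0
j=1: u_1=59/210 ∈ [9/40, 9/20) → index 2
j=2: u_2=89/210 ∈ [9/40, 9/20) → index 2
j=3: u_3=17/30 ∈ [11/20, 7/10) → index 4
j=4: u_4=149/210 ∈ [7/10, 17/20) → index 5
j=5: u_5=179/210 ∈ [17/20, 1) → index 6
j=6: u_6=209/210 ∈ [17/20, 1) → index 6

0 2 2 4 5 6 6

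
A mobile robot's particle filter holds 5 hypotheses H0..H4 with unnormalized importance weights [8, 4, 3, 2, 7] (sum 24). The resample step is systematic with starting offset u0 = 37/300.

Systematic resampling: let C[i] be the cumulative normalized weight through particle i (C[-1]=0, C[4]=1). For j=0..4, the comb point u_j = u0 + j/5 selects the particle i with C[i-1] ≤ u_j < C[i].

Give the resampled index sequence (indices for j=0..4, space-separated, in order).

0 0 2 4 4

C = [1/3, 1/2, 5/8, 17/24, 1]
j=0: u_0=37/300 ∈ [0, 1/3) → index 0
j=1: u_1=97/300 ∈ [0, 1/3) → index 0
j=2: u_2=157/300 ∈ [1/2, 5/8) → index 2
j=3: u_3=217/300 ∈ [17/24, 1) → index 4
j=4: u_4=277/300 ∈ [17/24, 1) → index 4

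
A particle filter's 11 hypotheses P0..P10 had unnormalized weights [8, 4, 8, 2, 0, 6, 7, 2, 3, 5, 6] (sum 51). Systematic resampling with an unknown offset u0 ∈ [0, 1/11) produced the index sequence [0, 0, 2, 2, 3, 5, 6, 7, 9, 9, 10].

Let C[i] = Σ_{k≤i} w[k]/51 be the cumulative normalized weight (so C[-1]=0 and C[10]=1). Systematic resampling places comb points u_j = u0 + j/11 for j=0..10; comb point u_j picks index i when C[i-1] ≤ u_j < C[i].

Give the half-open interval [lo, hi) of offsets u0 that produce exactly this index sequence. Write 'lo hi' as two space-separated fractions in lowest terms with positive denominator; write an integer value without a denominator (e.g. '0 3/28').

C = [8/51, 4/17, 20/51, 22/51, 22/51, 28/51, 35/51, 37/51, 40/51, 15/17, 1]
j=0 picked index 0: u0 ∈ [0, 8/51)
j=1 picked index 0: u0 ∈ [-1/11, 37/561)
j=2 picked index 2: u0 ∈ [10/187, 118/561)
j=3 picked index 2: u0 ∈ [-7/187, 67/561)
j=4 picked index 3: u0 ∈ [16/561, 38/561)
j=5 picked index 5: u0 ∈ [-13/561, 53/561)
j=6 picked index 6: u0 ∈ [2/561, 79/561)
j=7 picked index 7: u0 ∈ [28/561, 50/561)
j=8 picked index 9: u0 ∈ [32/561, 29/187)
j=9 picked index 9: u0 ∈ [-19/561, 12/187)
j=10 picked index 10: u0 ∈ [-5/187, 1/11)
intersection: [32/561, 12/187)

32/561 12/187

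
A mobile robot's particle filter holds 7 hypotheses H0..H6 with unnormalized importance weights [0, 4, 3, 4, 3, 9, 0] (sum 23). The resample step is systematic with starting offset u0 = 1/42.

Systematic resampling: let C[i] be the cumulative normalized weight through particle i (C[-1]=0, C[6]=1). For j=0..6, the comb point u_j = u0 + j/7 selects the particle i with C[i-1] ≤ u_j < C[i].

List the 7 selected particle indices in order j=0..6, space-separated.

1 1 3 3 4 5 5

C = [0, 4/23, 7/23, 11/23, 14/23, 1, 1]
j=0: u_0=1/42 ∈ [0, 4/23) → index 1
j=1: u_1=1/6 ∈ [0, 4/23) → index 1
j=2: u_2=13/42 ∈ [7/23, 11/23) → index 3
j=3: u_3=19/42 ∈ [7/23, 11/23) → index 3
j=4: u_4=25/42 ∈ [11/23, 14/23) → index 4
j=5: u_5=31/42 ∈ [14/23, 1) → index 5
j=6: u_6=37/42 ∈ [14/23, 1) → index 5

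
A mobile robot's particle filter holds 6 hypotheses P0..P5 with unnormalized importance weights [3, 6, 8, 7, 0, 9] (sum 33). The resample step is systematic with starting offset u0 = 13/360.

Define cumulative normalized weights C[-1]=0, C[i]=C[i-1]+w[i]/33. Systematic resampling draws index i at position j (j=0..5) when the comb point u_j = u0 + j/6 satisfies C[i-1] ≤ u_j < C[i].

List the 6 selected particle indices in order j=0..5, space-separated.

0 1 2 3 3 5

C = [1/11, 3/11, 17/33, 8/11, 8/11, 1]
j=0: u_0=13/360 ∈ [0, 1/11) → index 0
j=1: u_1=73/360 ∈ [1/11, 3/11) → index 1
j=2: u_2=133/360 ∈ [3/11, 17/33) → index 2
j=3: u_3=193/360 ∈ [17/33, 8/11) → index 3
j=4: u_4=253/360 ∈ [17/33, 8/11) → index 3
j=5: u_5=313/360 ∈ [8/11, 1) → index 5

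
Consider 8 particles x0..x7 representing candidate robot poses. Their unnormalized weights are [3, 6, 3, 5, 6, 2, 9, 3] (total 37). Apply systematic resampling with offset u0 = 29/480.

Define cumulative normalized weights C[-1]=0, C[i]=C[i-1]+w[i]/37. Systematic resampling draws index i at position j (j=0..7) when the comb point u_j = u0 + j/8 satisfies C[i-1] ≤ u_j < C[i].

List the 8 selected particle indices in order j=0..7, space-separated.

0 1 2 3 4 6 6 7

C = [3/37, 9/37, 12/37, 17/37, 23/37, 25/37, 34/37, 1]
j=0: u_0=29/480 ∈ [0, 3/37) → index 0
j=1: u_1=89/480 ∈ [3/37, 9/37) → index 1
j=2: u_2=149/480 ∈ [9/37, 12/37) → index 2
j=3: u_3=209/480 ∈ [12/37, 17/37) → index 3
j=4: u_4=269/480 ∈ [17/37, 23/37) → index 4
j=5: u_5=329/480 ∈ [25/37, 34/37) → index 6
j=6: u_6=389/480 ∈ [25/37, 34/37) → index 6
j=7: u_7=449/480 ∈ [34/37, 1) → index 7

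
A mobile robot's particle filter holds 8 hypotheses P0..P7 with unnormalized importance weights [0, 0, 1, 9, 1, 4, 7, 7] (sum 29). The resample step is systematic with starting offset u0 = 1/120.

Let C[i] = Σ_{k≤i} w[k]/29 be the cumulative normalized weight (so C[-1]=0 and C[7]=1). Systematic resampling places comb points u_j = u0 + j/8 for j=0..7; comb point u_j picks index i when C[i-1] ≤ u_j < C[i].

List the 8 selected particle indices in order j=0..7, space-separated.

C = [0, 0, 1/29, 10/29, 11/29, 15/29, 22/29, 1]
j=0: u_0=1/120 ∈ [0, 1/29) → index 2
j=1: u_1=2/15 ∈ [1/29, 10/29) → index 3
j=2: u_2=31/120 ∈ [1/29, 10/29) → index 3
j=3: u_3=23/60 ∈ [11/29, 15/29) → index 5
j=4: u_4=61/120 ∈ [11/29, 15/29) → index 5
j=5: u_5=19/30 ∈ [15/29, 22/29) → index 6
j=6: u_6=91/120 ∈ [15/29, 22/29) → index 6
j=7: u_7=53/60 ∈ [22/29, 1) → index 7

2 3 3 5 5 6 6 7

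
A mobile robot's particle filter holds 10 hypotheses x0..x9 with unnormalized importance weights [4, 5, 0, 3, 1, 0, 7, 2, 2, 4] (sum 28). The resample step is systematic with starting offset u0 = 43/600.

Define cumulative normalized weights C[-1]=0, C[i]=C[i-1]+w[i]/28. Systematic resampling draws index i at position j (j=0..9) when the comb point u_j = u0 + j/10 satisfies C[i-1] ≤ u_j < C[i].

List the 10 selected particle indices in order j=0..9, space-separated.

0 1 1 3 6 6 6 7 9 9

C = [1/7, 9/28, 9/28, 3/7, 13/28, 13/28, 5/7, 11/14, 6/7, 1]
j=0: u_0=43/600 ∈ [0, 1/7) → index 0
j=1: u_1=103/600 ∈ [1/7, 9/28) → index 1
j=2: u_2=163/600 ∈ [1/7, 9/28) → index 1
j=3: u_3=223/600 ∈ [9/28, 3/7) → index 3
j=4: u_4=283/600 ∈ [13/28, 5/7) → index 6
j=5: u_5=343/600 ∈ [13/28, 5/7) → index 6
j=6: u_6=403/600 ∈ [13/28, 5/7) → index 6
j=7: u_7=463/600 ∈ [5/7, 11/14) → index 7
j=8: u_8=523/600 ∈ [6/7, 1) → index 9
j=9: u_9=583/600 ∈ [6/7, 1) → index 9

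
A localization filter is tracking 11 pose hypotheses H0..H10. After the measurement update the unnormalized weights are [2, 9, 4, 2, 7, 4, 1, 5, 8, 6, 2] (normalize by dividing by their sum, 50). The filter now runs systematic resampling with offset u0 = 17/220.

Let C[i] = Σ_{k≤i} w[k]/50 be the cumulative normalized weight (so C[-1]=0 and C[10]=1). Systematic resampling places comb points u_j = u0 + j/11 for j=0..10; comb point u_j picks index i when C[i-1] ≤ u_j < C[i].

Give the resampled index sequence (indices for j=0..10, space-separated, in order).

C = [1/25, 11/50, 3/10, 17/50, 12/25, 14/25, 29/50, 17/25, 21/25, 24/25, 1]
j=0: u_0=17/220 ∈ [1/25, 11/50) → index 1
j=1: u_1=37/220 ∈ [1/25, 11/50) → index 1
j=2: u_2=57/220 ∈ [11/50, 3/10) → index 2
j=3: u_3=7/20 ∈ [17/50, 12/25) → index 4
j=4: u_4=97/220 ∈ [17/50, 12/25) → index 4
j=5: u_5=117/220 ∈ [12/25, 14/25) → index 5
j=6: u_6=137/220 ∈ [29/50, 17/25) → index 7
j=7: u_7=157/220 ∈ [17/25, 21/25) → index 8
j=8: u_8=177/220 ∈ [17/25, 21/25) → index 8
j=9: u_9=197/220 ∈ [21/25, 24/25) → index 9
j=10: u_10=217/220 ∈ [24/25, 1) → index 10

1 1 2 4 4 5 7 8 8 9 10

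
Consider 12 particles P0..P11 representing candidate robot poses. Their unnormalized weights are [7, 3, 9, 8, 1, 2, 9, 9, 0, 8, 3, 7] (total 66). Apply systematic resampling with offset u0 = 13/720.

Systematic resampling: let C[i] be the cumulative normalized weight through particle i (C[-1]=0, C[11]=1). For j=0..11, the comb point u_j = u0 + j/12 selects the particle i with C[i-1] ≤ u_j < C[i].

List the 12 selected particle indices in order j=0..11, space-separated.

C = [7/66, 5/33, 19/66, 9/22, 14/33, 5/11, 13/22, 8/11, 8/11, 28/33, 59/66, 1]
j=0: u_0=13/720 ∈ [0, 7/66) → index 0
j=1: u_1=73/720 ∈ [0, 7/66) → index 0
j=2: u_2=133/720 ∈ [5/33, 19/66) → index 2
j=3: u_3=193/720 ∈ [5/33, 19/66) → index 2
j=4: u_4=253/720 ∈ [19/66, 9/22) → index 3
j=5: u_5=313/720 ∈ [14/33, 5/11) → index 5
j=6: u_6=373/720 ∈ [5/11, 13/22) → index 6
j=7: u_7=433/720 ∈ [13/22, 8/11) → index 7
j=8: u_8=493/720 ∈ [13/22, 8/11) → index 7
j=9: u_9=553/720 ∈ [8/11, 28/33) → index 9
j=10: u_10=613/720 ∈ [28/33, 59/66) → index 10
j=11: u_11=673/720 ∈ [59/66, 1) → index 11

0 0 2 2 3 5 6 7 7 9 10 11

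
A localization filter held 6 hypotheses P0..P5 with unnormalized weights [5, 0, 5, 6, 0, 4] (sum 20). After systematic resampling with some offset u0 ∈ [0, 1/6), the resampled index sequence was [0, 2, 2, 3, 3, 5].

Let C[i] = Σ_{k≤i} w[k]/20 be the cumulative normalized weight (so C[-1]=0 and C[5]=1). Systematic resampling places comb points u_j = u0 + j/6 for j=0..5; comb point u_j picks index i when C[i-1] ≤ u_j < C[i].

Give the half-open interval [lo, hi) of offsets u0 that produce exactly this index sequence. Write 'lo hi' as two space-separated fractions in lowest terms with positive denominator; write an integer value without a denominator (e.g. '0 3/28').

1/12 2/15

C = [1/4, 1/4, 1/2, 4/5, 4/5, 1]
j=0 picked index 0: u0 ∈ [0, 1/4)
j=1 picked index 2: u0 ∈ [1/12, 1/3)
j=2 picked index 2: u0 ∈ [-1/12, 1/6)
j=3 picked index 3: u0 ∈ [0, 3/10)
j=4 picked index 3: u0 ∈ [-1/6, 2/15)
j=5 picked index 5: u0 ∈ [-1/30, 1/6)
intersection: [1/12, 2/15)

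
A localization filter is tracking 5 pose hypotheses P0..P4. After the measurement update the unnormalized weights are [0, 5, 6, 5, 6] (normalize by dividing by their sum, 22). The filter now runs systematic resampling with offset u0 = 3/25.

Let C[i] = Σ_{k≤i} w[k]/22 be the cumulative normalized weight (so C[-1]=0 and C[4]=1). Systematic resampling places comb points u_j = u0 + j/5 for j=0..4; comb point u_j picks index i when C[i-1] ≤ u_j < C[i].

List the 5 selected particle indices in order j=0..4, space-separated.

C = [0, 5/22, 1/2, 8/11, 1]
j=0: u_0=3/25 ∈ [0, 5/22) → index 1
j=1: u_1=8/25 ∈ [5/22, 1/2) → index 2
j=2: u_2=13/25 ∈ [1/2, 8/11) → index 3
j=3: u_3=18/25 ∈ [1/2, 8/11) → index 3
j=4: u_4=23/25 ∈ [8/11, 1) → index 4

1 2 3 3 4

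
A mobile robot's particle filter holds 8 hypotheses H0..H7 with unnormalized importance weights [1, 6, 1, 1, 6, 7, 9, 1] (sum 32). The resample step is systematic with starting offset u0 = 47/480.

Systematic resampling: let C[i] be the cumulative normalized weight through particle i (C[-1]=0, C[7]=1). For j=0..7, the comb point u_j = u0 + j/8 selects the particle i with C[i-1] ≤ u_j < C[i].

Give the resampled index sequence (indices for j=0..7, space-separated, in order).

1 2 4 5 5 6 6 7

C = [1/32, 7/32, 1/4, 9/32, 15/32, 11/16, 31/32, 1]
j=0: u_0=47/480 ∈ [1/32, 7/32) → index 1
j=1: u_1=107/480 ∈ [7/32, 1/4) → index 2
j=2: u_2=167/480 ∈ [9/32, 15/32) → index 4
j=3: u_3=227/480 ∈ [15/32, 11/16) → index 5
j=4: u_4=287/480 ∈ [15/32, 11/16) → index 5
j=5: u_5=347/480 ∈ [11/16, 31/32) → index 6
j=6: u_6=407/480 ∈ [11/16, 31/32) → index 6
j=7: u_7=467/480 ∈ [31/32, 1) → index 7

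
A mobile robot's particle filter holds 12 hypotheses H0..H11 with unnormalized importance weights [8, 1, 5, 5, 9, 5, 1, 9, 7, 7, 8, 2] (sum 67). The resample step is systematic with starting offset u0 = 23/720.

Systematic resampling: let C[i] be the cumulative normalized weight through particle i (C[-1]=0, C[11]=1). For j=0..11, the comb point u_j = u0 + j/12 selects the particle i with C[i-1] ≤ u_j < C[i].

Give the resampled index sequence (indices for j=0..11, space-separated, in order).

C = [8/67, 9/67, 14/67, 19/67, 28/67, 33/67, 34/67, 43/67, 50/67, 57/67, 65/67, 1]
j=0: u_0=23/720 ∈ [0, 8/67) → index 0
j=1: u_1=83/720 ∈ [0, 8/67) → index 0
j=2: u_2=143/720 ∈ [9/67, 14/67) → index 2
j=3: u_3=203/720 ∈ [14/67, 19/67) → index 3
j=4: u_4=263/720 ∈ [19/67, 28/67) → index 4
j=5: u_5=323/720 ∈ [28/67, 33/67) → index 5
j=6: u_6=383/720 ∈ [34/67, 43/67) → index 7
j=7: u_7=443/720 ∈ [34/67, 43/67) → index 7
j=8: u_8=503/720 ∈ [43/67, 50/67) → index 8
j=9: u_9=563/720 ∈ [50/67, 57/67) → index 9
j=10: u_10=623/720 ∈ [57/67, 65/67) → index 10
j=11: u_11=683/720 ∈ [57/67, 65/67) → index 10

0 0 2 3 4 5 7 7 8 9 10 10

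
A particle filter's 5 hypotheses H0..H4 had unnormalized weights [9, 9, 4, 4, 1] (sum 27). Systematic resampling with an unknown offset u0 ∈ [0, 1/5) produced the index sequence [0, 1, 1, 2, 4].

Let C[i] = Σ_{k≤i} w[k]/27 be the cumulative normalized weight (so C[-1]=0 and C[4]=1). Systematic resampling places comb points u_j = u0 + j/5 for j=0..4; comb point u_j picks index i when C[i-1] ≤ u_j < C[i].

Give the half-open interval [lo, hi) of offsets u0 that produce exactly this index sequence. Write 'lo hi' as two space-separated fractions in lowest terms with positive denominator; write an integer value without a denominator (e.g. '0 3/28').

C = [1/3, 2/3, 22/27, 26/27, 1]
j=0 picked index 0: u0 ∈ [0, 1/3)
j=1 picked index 1: u0 ∈ [2/15, 7/15)
j=2 picked index 1: u0 ∈ [-1/15, 4/15)
j=3 picked index 2: u0 ∈ [1/15, 29/135)
j=4 picked index 4: u0 ∈ [22/135, 1/5)
intersection: [22/135, 1/5)

22/135 1/5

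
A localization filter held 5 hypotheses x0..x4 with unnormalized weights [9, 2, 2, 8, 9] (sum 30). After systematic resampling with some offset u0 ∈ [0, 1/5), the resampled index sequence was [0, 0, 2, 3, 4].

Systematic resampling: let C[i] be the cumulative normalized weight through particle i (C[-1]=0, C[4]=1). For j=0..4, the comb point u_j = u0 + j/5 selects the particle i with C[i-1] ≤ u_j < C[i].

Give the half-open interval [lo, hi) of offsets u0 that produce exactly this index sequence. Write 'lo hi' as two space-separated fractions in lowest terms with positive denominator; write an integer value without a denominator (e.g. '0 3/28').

0 1/30

C = [3/10, 11/30, 13/30, 7/10, 1]
j=0 picked index 0: u0 ∈ [0, 3/10)
j=1 picked index 0: u0 ∈ [-1/5, 1/10)
j=2 picked index 2: u0 ∈ [-1/30, 1/30)
j=3 picked index 3: u0 ∈ [-1/6, 1/10)
j=4 picked index 4: u0 ∈ [-1/10, 1/5)
intersection: [0, 1/30)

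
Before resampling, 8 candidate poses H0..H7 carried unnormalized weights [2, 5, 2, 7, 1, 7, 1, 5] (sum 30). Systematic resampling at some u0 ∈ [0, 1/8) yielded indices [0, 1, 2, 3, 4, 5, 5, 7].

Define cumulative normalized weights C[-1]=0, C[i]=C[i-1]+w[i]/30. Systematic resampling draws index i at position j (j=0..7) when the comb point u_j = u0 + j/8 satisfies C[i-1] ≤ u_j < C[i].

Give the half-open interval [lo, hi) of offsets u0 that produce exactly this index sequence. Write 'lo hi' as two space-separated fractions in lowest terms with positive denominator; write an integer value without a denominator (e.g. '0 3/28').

C = [1/15, 7/30, 3/10, 8/15, 17/30, 4/5, 5/6, 1]
j=0 picked index 0: u0 ∈ [0, 1/15)
j=1 picked index 1: u0 ∈ [-7/120, 13/120)
j=2 picked index 2: u0 ∈ [-1/60, 1/20)
j=3 picked index 3: u0 ∈ [-3/40, 19/120)
j=4 picked index 4: u0 ∈ [1/30, 1/15)
j=5 picked index 5: u0 ∈ [-7/120, 7/40)
j=6 picked index 5: u0 ∈ [-11/60, 1/20)
j=7 picked index 7: u0 ∈ [-1/24, 1/8)
intersection: [1/30, 1/20)

1/30 1/20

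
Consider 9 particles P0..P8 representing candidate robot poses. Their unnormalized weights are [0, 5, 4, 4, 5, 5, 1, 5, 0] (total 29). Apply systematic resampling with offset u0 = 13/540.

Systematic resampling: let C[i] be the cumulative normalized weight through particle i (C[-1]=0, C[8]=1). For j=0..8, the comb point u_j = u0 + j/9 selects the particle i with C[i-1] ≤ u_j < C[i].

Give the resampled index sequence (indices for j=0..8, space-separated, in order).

C = [0, 5/29, 9/29, 13/29, 18/29, 23/29, 24/29, 1, 1]
j=0: u_0=13/540 ∈ [0, 5/29) → index 1
j=1: u_1=73/540 ∈ [0, 5/29) → index 1
j=2: u_2=133/540 ∈ [5/29, 9/29) → index 2
j=3: u_3=193/540 ∈ [9/29, 13/29) → index 3
j=4: u_4=253/540 ∈ [13/29, 18/29) → index 4
j=5: u_5=313/540 ∈ [13/29, 18/29) → index 4
j=6: u_6=373/540 ∈ [18/29, 23/29) → index 5
j=7: u_7=433/540 ∈ [23/29, 24/29) → index 6
j=8: u_8=493/540 ∈ [24/29, 1) → index 7

1 1 2 3 4 4 5 6 7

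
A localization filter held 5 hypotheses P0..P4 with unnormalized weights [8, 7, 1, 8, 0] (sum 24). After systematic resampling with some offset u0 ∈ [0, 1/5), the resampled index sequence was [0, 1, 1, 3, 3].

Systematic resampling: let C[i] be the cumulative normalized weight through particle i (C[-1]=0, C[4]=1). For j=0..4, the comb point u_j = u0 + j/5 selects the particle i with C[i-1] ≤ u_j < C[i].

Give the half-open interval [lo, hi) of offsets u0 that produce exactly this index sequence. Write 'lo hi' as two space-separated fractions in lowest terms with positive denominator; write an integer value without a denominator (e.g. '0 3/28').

C = [1/3, 5/8, 2/3, 1, 1]
j=0 picked index 0: u0 ∈ [0, 1/3)
j=1 picked index 1: u0 ∈ [2/15, 17/40)
j=2 picked index 1: u0 ∈ [-1/15, 9/40)
j=3 picked index 3: u0 ∈ [1/15, 2/5)
j=4 picked index 3: u0 ∈ [-2/15, 1/5)
intersection: [2/15, 1/5)

2/15 1/5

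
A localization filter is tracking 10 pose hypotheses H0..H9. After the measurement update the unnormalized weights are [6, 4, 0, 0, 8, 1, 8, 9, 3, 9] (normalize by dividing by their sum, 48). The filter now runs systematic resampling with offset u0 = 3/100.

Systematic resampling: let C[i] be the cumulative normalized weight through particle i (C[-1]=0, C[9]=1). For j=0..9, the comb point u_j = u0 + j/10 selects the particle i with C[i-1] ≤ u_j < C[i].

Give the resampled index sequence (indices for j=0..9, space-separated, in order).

C = [1/8, 5/24, 5/24, 5/24, 3/8, 19/48, 9/16, 3/4, 13/16, 1]
j=0: u_0=3/100 ∈ [0, 1/8) → index 0
j=1: u_1=13/100 ∈ [1/8, 5/24) → index 1
j=2: u_2=23/100 ∈ [5/24, 3/8) → index 4
j=3: u_3=33/100 ∈ [5/24, 3/8) → index 4
j=4: u_4=43/100 ∈ [19/48, 9/16) → index 6
j=5: u_5=53/100 ∈ [19/48, 9/16) → index 6
j=6: u_6=63/100 ∈ [9/16, 3/4) → index 7
j=7: u_7=73/100 ∈ [9/16, 3/4) → index 7
j=8: u_8=83/100 ∈ [13/16, 1) → index 9
j=9: u_9=93/100 ∈ [13/16, 1) → index 9

0 1 4 4 6 6 7 7 9 9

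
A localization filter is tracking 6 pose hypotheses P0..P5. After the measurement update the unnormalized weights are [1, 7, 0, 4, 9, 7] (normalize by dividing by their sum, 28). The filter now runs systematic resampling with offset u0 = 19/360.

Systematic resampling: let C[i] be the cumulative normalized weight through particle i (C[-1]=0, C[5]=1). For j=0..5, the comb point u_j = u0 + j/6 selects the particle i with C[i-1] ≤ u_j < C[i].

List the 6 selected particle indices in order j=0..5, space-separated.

C = [1/28, 2/7, 2/7, 3/7, 3/4, 1]
j=0: u_0=19/360 ∈ [1/28, 2/7) → index 1
j=1: u_1=79/360 ∈ [1/28, 2/7) → index 1
j=2: u_2=139/360 ∈ [2/7, 3/7) → index 3
j=3: u_3=199/360 ∈ [3/7, 3/4) → index 4
j=4: u_4=259/360 ∈ [3/7, 3/4) → index 4
j=5: u_5=319/360 ∈ [3/4, 1) → index 5

1 1 3 4 4 5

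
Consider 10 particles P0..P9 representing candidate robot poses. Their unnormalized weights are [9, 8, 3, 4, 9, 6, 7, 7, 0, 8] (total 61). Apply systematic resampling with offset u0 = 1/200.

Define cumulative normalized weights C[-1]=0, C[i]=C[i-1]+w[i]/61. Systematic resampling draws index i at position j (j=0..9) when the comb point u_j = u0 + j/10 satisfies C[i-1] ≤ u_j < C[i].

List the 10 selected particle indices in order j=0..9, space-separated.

C = [9/61, 17/61, 20/61, 24/61, 33/61, 39/61, 46/61, 53/61, 53/61, 1]
j=0: u_0=1/200 ∈ [0, 9/61) → index 0
j=1: u_1=21/200 ∈ [0, 9/61) → index 0
j=2: u_2=41/200 ∈ [9/61, 17/61) → index 1
j=3: u_3=61/200 ∈ [17/61, 20/61) → index 2
j=4: u_4=81/200 ∈ [24/61, 33/61) → index 4
j=5: u_5=101/200 ∈ [24/61, 33/61) → index 4
j=6: u_6=121/200 ∈ [33/61, 39/61) → index 5
j=7: u_7=141/200 ∈ [39/61, 46/61) → index 6
j=8: u_8=161/200 ∈ [46/61, 53/61) → index 7
j=9: u_9=181/200 ∈ [53/61, 1) → index 9

0 0 1 2 4 4 5 6 7 9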